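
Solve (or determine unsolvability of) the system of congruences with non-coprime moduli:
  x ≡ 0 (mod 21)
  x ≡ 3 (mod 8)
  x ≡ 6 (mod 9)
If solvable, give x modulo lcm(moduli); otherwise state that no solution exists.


Moduli 21, 8, 9 are not pairwise coprime, so CRT works modulo lcm(m_i) when all pairwise compatibility conditions hold.
Pairwise compatibility: gcd(m_i, m_j) must divide a_i - a_j for every pair.
Merge one congruence at a time:
  Start: x ≡ 0 (mod 21).
  Combine with x ≡ 3 (mod 8): gcd(21, 8) = 1; 3 - 0 = 3, which IS divisible by 1, so compatible.
    Write x = 0 + 21·t and substitute into x ≡ 3 (mod 8): 21·t ≡ 3 − 0 = 3 (mod 8).
    Reduce coefficients mod 8: 5·t ≡ 3 (mod 8).
    The inverse of 5 mod 8 is 5 (since 5·5 = 25 = 3·8 + 1), so t ≡ 5·3 = 15 ≡ 7 (mod 8).
    Then x = 0 + 21·7 = 147, valid modulo lcm(21, 8) = 168: x ≡ 147 (mod 168).
  Combine with x ≡ 6 (mod 9): gcd(168, 9) = 3; 6 - 147 = -141, which IS divisible by 3, so compatible.
    Write x = 147 + 168·t and substitute into x ≡ 6 (mod 9): 168·t ≡ 6 − 147 = -141 (mod 9).
    Divide the congruence (and modulus) by g = 3: 56·t ≡ -47 (mod 3).
    Reduce coefficients mod 3: 2·t ≡ 1 (mod 3).
    The inverse of 2 mod 3 is 2 (since 2·2 = 4 = 1·3 + 1), so t ≡ 2·1 = 2 ≡ 2 (mod 3).
    Then x = 147 + 168·2 = 483, valid modulo lcm(168, 9) = 504: x ≡ 483 (mod 504).
Verify: 483 mod 21 = 0, 483 mod 8 = 3, 483 mod 9 = 6.

x ≡ 483 (mod 504).


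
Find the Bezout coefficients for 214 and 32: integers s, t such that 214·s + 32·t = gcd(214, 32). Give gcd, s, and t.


Euclidean algorithm on (214, 32) — divide until remainder is 0:
  214 = 6 · 32 + 22
  32 = 1 · 22 + 10
  22 = 2 · 10 + 2
  10 = 5 · 2 + 0
gcd(214, 32) = 2.
Track Bezout coefficients alongside the remainders: start with r₀ = 214 = a·1 + b·0 (s = 1, t = 0) and r₁ = 32 = a·0 + b·1 (s = 0, t = 1); each new remainder r_{k+1} = r_{k-1} − q_k·r_k inherits s_{k+1} = s_{k-1} − q_k·s_k, t_{k+1} = t_{k-1} − q_k·t_k, so r_k = a·s_k + b·t_k at every step:
  q = 6: r = 22, s = 1 − 6·0 = 1, t = 0 − 6·1 = -6  (check: 214·1 + 32·(-6) = 22)
  q = 1: r = 10, s = 0 − 1·1 = -1, t = 1 − 1·(-6) = 7  (check: 214·(-1) + 32·7 = 10)
  q = 2: r = 2, s = 1 − 2·(-1) = 3, t = -6 − 2·7 = -20  (check: 214·3 + 32·(-20) = 2)
The row with r = 2 (the gcd) gives the Bezout coefficients s = 3, t = -20.
Result: 214 · (3) + 32 · (-20) = 2.

gcd(214, 32) = 2; s = 3, t = -20 (check: 214·3 + 32·(-20) = 2).


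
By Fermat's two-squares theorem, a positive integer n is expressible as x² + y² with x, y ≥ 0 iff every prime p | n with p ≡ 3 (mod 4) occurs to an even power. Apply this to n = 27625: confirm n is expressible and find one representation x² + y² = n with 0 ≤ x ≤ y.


Step 1: Factor n = 27625 = 5^3 · 13 · 17.
Step 2: Check the mod-4 condition on each prime factor: 5 ≡ 1 (mod 4), exponent 3; 13 ≡ 1 (mod 4), exponent 1; 17 ≡ 1 (mod 4), exponent 1.
All primes ≡ 3 (mod 4) appear to even exponent (or don't appear), so by the two-squares theorem n IS expressible as a sum of two squares.
Step 3: Build a representation. Group n = k² · m with k = 5 and m = 5 · 13 · 17 = 1105 (a product of primes ≡ 1 (mod 4)); a representation of m scales to one of n via (k·x)² + (k·y)² = k²(x² + y²). Each prime p ≡ 1 (mod 4) is itself a sum of two squares; find a² by testing p − a² for a perfect square:
  5: 5 − 1² = 4 = 2² ⇒ 5 = 1² + 2².
  13: 13 − 1² = 12, 13 − 2² = 9 = 3² ⇒ 13 = 2² + 3².
  17: 17 − 1² = 16 = 4² ⇒ 17 = 1² + 4².
  Combine using the Brahmagupta–Fibonacci identity (a² + b²)(c² + d²) = (ac − bd)² + (ad + bc)² = (ac + bd)² + (ad − bc)²:
  5 · 13 = 65: from (1² + 2²)(2² + 3²), take (1·2 − 2·3, 1·3 + 2·2) = (2 − 6, 3 + 4) = (-4, 7); dropping signs (only squares matter) gives (4, 7); check 4² + 7² = 16 + 49 = 65 ✓.
  65 · 17 = 1105: from (4² + 7²)(1² + 4²), take (4·1 − 7·4, 4·4 + 7·1) = (4 − 28, 16 + 7) = (-24, 23); dropping signs (only squares matter) gives (24, 23); check 24² + 23² = 576 + 529 = 1105 ✓.
  Scale by k = 5: (5·24, 5·23) = (120, 115).
Step 4: Order so x ≤ y and verify: 115² + 120² = 13225 + 14400 = 27625 = n. ✓

n = 27625 = 115² + 120² (one valid representation with x ≤ y).


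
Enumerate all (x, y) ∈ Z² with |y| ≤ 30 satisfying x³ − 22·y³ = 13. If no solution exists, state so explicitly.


The equation is x³ - 22y³ = 13. For fixed y, x³ = 22·y³ + 13, so a solution requires the RHS to be a perfect cube.
Strategy: iterate y from -30 to 30, compute RHS = 22·y³ + 13, and check whether it is a (positive or negative) perfect cube.
Check small values of y:
  y = 0: RHS = 13 is not a perfect cube.
  y = 1: RHS = 35 is not a perfect cube.
  y = -1: RHS = -9 is not a perfect cube.
  y = 2: RHS = 189 is not a perfect cube.
  y = -2: RHS = -163 is not a perfect cube.
  y = 3: RHS = 607 is not a perfect cube.
  y = -3: RHS = -581 is not a perfect cube.
Continuing the search up to |y| = 30 finds no solutions either.
No (x, y) in the scanned range satisfies the equation.

No integer solutions with |y| ≤ 30.


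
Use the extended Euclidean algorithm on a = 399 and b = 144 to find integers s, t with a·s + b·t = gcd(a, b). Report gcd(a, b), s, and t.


Euclidean algorithm on (399, 144) — divide until remainder is 0:
  399 = 2 · 144 + 111
  144 = 1 · 111 + 33
  111 = 3 · 33 + 12
  33 = 2 · 12 + 9
  12 = 1 · 9 + 3
  9 = 3 · 3 + 0
gcd(399, 144) = 3.
Track Bezout coefficients alongside the remainders: start with r₀ = 399 = a·1 + b·0 (s = 1, t = 0) and r₁ = 144 = a·0 + b·1 (s = 0, t = 1); each new remainder r_{k+1} = r_{k-1} − q_k·r_k inherits s_{k+1} = s_{k-1} − q_k·s_k, t_{k+1} = t_{k-1} − q_k·t_k, so r_k = a·s_k + b·t_k at every step:
  q = 2: r = 111, s = 1 − 2·0 = 1, t = 0 − 2·1 = -2  (check: 399·1 + 144·(-2) = 111)
  q = 1: r = 33, s = 0 − 1·1 = -1, t = 1 − 1·(-2) = 3  (check: 399·(-1) + 144·3 = 33)
  q = 3: r = 12, s = 1 − 3·(-1) = 4, t = -2 − 3·3 = -11  (check: 399·4 + 144·(-11) = 12)
  q = 2: r = 9, s = -1 − 2·4 = -9, t = 3 − 2·(-11) = 25  (check: 399·(-9) + 144·25 = 9)
  q = 1: r = 3, s = 4 − 1·(-9) = 13, t = -11 − 1·25 = -36  (check: 399·13 + 144·(-36) = 3)
The row with r = 3 (the gcd) gives the Bezout coefficients s = 13, t = -36.
Result: 399 · (13) + 144 · (-36) = 3.

gcd(399, 144) = 3; s = 13, t = -36 (check: 399·13 + 144·(-36) = 3).


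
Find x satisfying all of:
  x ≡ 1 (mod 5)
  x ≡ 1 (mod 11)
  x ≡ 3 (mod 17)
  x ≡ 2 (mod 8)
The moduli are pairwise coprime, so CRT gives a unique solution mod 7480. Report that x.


Product of moduli M = 5 · 11 · 17 · 8 = 7480.
Merge one congruence at a time:
  Start: x ≡ 1 (mod 5).
  Combine with x ≡ 1 (mod 11); new modulus lcm = 55.
    Write x = 1 + 5·t and substitute into x ≡ 1 (mod 11): 5·t ≡ 1 − 1 = 0 (mod 11).
    The inverse of 5 mod 11 is 9 (since 5·9 = 45 = 4·11 + 1), so t ≡ 9·0 = 0 ≡ 0 (mod 11).
    Then x = 1 + 5·0 = 1, valid modulo lcm(5, 11) = 55: x ≡ 1 (mod 55).
  Combine with x ≡ 3 (mod 17); new modulus lcm = 935.
    Write x = 1 + 55·t and substitute into x ≡ 3 (mod 17): 55·t ≡ 3 − 1 = 2 (mod 17).
    Reduce coefficients mod 17: 4·t ≡ 2 (mod 17).
    The inverse of 4 mod 17 is 13 (since 4·13 = 52 = 3·17 + 1), so t ≡ 13·2 = 26 ≡ 9 (mod 17).
    Then x = 1 + 55·9 = 496, valid modulo lcm(55, 17) = 935: x ≡ 496 (mod 935).
  Combine with x ≡ 2 (mod 8); new modulus lcm = 7480.
    Write x = 496 + 935·t and substitute into x ≡ 2 (mod 8): 935·t ≡ 2 − 496 = -494 (mod 8).
    Reduce coefficients mod 8: 7·t ≡ 2 (mod 8).
    The inverse of 7 mod 8 is 7 (since 7·7 = 49 = 6·8 + 1), so t ≡ 7·2 = 14 ≡ 6 (mod 8).
    Then x = 496 + 935·6 = 6106, valid modulo lcm(935, 8) = 7480: x ≡ 6106 (mod 7480).
Verify against each original: 6106 mod 5 = 1, 6106 mod 11 = 1, 6106 mod 17 = 3, 6106 mod 8 = 2.

x ≡ 6106 (mod 7480).


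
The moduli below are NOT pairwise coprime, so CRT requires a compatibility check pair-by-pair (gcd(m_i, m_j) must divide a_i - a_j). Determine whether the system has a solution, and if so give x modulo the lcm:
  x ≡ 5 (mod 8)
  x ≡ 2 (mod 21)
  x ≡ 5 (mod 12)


Moduli 8, 21, 12 are not pairwise coprime, so CRT works modulo lcm(m_i) when all pairwise compatibility conditions hold.
Pairwise compatibility: gcd(m_i, m_j) must divide a_i - a_j for every pair.
Merge one congruence at a time:
  Start: x ≡ 5 (mod 8).
  Combine with x ≡ 2 (mod 21): gcd(8, 21) = 1; 2 - 5 = -3, which IS divisible by 1, so compatible.
    Write x = 5 + 8·t and substitute into x ≡ 2 (mod 21): 8·t ≡ 2 − 5 = -3 (mod 21).
    Reduce coefficients mod 21: 8·t ≡ 18 (mod 21).
    The inverse of 8 mod 21 is 8 (since 8·8 = 64 = 3·21 + 1), so t ≡ 8·18 = 144 ≡ 18 (mod 21).
    Then x = 5 + 8·18 = 149, valid modulo lcm(8, 21) = 168: x ≡ 149 (mod 168).
  Combine with x ≡ 5 (mod 12): gcd(168, 12) = 12; 5 - 149 = -144, which IS divisible by 12, so compatible.
    Write x = 149 + 168·t and substitute into x ≡ 5 (mod 12): 168·t ≡ 5 − 149 = -144 (mod 12).
    Divide the congruence (and modulus) by g = 12: 14·t ≡ -12 (mod 1).
    Modulo 1 every t works; take t = 0.
    Then x = 149 + 168·0 = 149, valid modulo lcm(168, 12) = 168: x ≡ 149 (mod 168).
Verify: 149 mod 8 = 5, 149 mod 21 = 2, 149 mod 12 = 5.

x ≡ 149 (mod 168).


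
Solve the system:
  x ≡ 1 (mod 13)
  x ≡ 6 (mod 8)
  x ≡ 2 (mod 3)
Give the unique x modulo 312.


Moduli 13, 8, 3 are pairwise coprime; by CRT there is a unique solution modulo M = 13 · 8 · 3 = 312.
Solve pairwise, accumulating the modulus:
  Start with x ≡ 1 (mod 13).
  Combine with x ≡ 6 (mod 8): since gcd(13, 8) = 1, we get a unique residue mod 104.
    Write x = 1 + 13·t and substitute into x ≡ 6 (mod 8): 13·t ≡ 6 − 1 = 5 (mod 8).
    Reduce coefficients mod 8: 5·t ≡ 5 (mod 8).
    The inverse of 5 mod 8 is 5 (since 5·5 = 25 = 3·8 + 1), so t ≡ 5·5 = 25 ≡ 1 (mod 8).
    Then x = 1 + 13·1 = 14, valid modulo lcm(13, 8) = 104: x ≡ 14 (mod 104).
  Combine with x ≡ 2 (mod 3): since gcd(104, 3) = 1, we get a unique residue mod 312.
    Write x = 14 + 104·t and substitute into x ≡ 2 (mod 3): 104·t ≡ 2 − 14 = -12 (mod 3).
    Reduce coefficients mod 3: 2·t ≡ 0 (mod 3).
    The inverse of 2 mod 3 is 2 (since 2·2 = 4 = 1·3 + 1), so t ≡ 2·0 = 0 ≡ 0 (mod 3).
    Then x = 14 + 104·0 = 14, valid modulo lcm(104, 3) = 312: x ≡ 14 (mod 312).
Verify: 14 mod 13 = 1 ✓, 14 mod 8 = 6 ✓, 14 mod 3 = 2 ✓.

x ≡ 14 (mod 312).


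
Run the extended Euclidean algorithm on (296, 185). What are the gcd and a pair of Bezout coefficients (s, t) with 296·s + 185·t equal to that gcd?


Euclidean algorithm on (296, 185) — divide until remainder is 0:
  296 = 1 · 185 + 111
  185 = 1 · 111 + 74
  111 = 1 · 74 + 37
  74 = 2 · 37 + 0
gcd(296, 185) = 37.
Track Bezout coefficients alongside the remainders: start with r₀ = 296 = a·1 + b·0 (s = 1, t = 0) and r₁ = 185 = a·0 + b·1 (s = 0, t = 1); each new remainder r_{k+1} = r_{k-1} − q_k·r_k inherits s_{k+1} = s_{k-1} − q_k·s_k, t_{k+1} = t_{k-1} − q_k·t_k, so r_k = a·s_k + b·t_k at every step:
  q = 1: r = 111, s = 1 − 1·0 = 1, t = 0 − 1·1 = -1  (check: 296·1 + 185·(-1) = 111)
  q = 1: r = 74, s = 0 − 1·1 = -1, t = 1 − 1·(-1) = 2  (check: 296·(-1) + 185·2 = 74)
  q = 1: r = 37, s = 1 − 1·(-1) = 2, t = -1 − 1·2 = -3  (check: 296·2 + 185·(-3) = 37)
The row with r = 37 (the gcd) gives the Bezout coefficients s = 2, t = -3.
Result: 296 · (2) + 185 · (-3) = 37.

gcd(296, 185) = 37; s = 2, t = -3 (check: 296·2 + 185·(-3) = 37).


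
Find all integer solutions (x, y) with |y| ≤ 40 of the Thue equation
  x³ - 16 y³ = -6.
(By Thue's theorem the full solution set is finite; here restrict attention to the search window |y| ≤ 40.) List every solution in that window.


The equation is x³ - 16y³ = -6. For fixed y, x³ = 16·y³ − 6, so a solution requires the RHS to be a perfect cube.
Strategy: iterate y from -40 to 40, compute RHS = 16·y³ − 6, and check whether it is a (positive or negative) perfect cube.
Check small values of y:
  y = 0: RHS = -6 is not a perfect cube.
  y = 1: RHS = 10 is not a perfect cube.
  y = -1: RHS = -22 is not a perfect cube.
  y = 2: RHS = 122 is not a perfect cube.
  y = -2: RHS = -134 is not a perfect cube.
  y = 3: RHS = 426 is not a perfect cube.
  y = -3: RHS = -438 is not a perfect cube.
Continuing the search up to |y| = 40 finds no solutions either.
No (x, y) in the scanned range satisfies the equation.

No integer solutions with |y| ≤ 40.


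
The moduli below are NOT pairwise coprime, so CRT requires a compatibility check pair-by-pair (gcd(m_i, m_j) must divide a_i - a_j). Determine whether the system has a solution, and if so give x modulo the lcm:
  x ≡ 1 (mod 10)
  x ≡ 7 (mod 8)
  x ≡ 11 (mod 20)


Moduli 10, 8, 20 are not pairwise coprime, so CRT works modulo lcm(m_i) when all pairwise compatibility conditions hold.
Pairwise compatibility: gcd(m_i, m_j) must divide a_i - a_j for every pair.
Merge one congruence at a time:
  Start: x ≡ 1 (mod 10).
  Combine with x ≡ 7 (mod 8): gcd(10, 8) = 2; 7 - 1 = 6, which IS divisible by 2, so compatible.
    Write x = 1 + 10·t and substitute into x ≡ 7 (mod 8): 10·t ≡ 7 − 1 = 6 (mod 8).
    Divide the congruence (and modulus) by g = 2: 5·t ≡ 3 (mod 4).
    Reduce coefficients mod 4: 1·t ≡ 3 (mod 4).
    So t ≡ 3 (mod 4).
    Then x = 1 + 10·3 = 31, valid modulo lcm(10, 8) = 40: x ≡ 31 (mod 40).
  Combine with x ≡ 11 (mod 20): gcd(40, 20) = 20; 11 - 31 = -20, which IS divisible by 20, so compatible.
    Write x = 31 + 40·t and substitute into x ≡ 11 (mod 20): 40·t ≡ 11 − 31 = -20 (mod 20).
    Divide the congruence (and modulus) by g = 20: 2·t ≡ -1 (mod 1).
    Modulo 1 every t works; take t = 0.
    Then x = 31 + 40·0 = 31, valid modulo lcm(40, 20) = 40: x ≡ 31 (mod 40).
Verify: 31 mod 10 = 1, 31 mod 8 = 7, 31 mod 20 = 11.

x ≡ 31 (mod 40).


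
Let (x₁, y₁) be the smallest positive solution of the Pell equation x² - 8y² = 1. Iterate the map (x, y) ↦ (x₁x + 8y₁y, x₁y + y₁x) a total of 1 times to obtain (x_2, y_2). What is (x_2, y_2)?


Step 1: Find the fundamental solution (x₁, y₁) of x² - 8y² = 1.
  Expand √8 as a continued fraction. a₀ = ⌊√8⌋ = 2; iterate m_{k+1} = d_k·a_k − m_k, d_{k+1} = (8 − m_{k+1}²)/d_k, a_{k+1} = ⌊(a₀ + m_{k+1})/d_{k+1}⌋ (starting m₀ = 0, d₀ = 1), with convergents p_k = a_k·p_{k-1} + p_{k-2}, q_k = a_k·q_{k-1} + q_{k-2} (p₋₁ = 1, q₋₁ = 0):
  k = 0: a₀ = 2; p₀/q₀ = 2/1; p₀² − 8·q₀² = 4 − 8 = -4.
  k = 1: m = 2, d = 4, a = ⌊(2 + 2)/4⌋ = 1; p/q = (1·2 + 1)/(1·1 + 0) = 3/1; p² − 8·q² = 9 − 8 = 1.
  The first convergent with p² − 8·q² = 1 gives the fundamental solution (x₁, y₁) = (3, 1).
Step 2: Apply the recurrence (x_{n+1}, y_{n+1}) = (x₁x_n + 8y₁y_n, x₁y_n + y₁x_n) repeatedly.
  From (x_1, y_1) = (3, 1): x_2 = 3·3 + 8·1·1 = 17; y_2 = 3·1 + 1·3 = 6.
Step 3: Verify x_2² - 8·y_2² = 289 - 288 = 1 (should be 1). ✓

(x_1, y_1) = (3, 1); (x_2, y_2) = (17, 6).


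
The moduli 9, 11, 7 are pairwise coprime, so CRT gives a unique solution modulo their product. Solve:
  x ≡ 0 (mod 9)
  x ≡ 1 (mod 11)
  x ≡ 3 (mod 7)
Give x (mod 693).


Moduli 9, 11, 7 are pairwise coprime; by CRT there is a unique solution modulo M = 9 · 11 · 7 = 693.
Solve pairwise, accumulating the modulus:
  Start with x ≡ 0 (mod 9).
  Combine with x ≡ 1 (mod 11): since gcd(9, 11) = 1, we get a unique residue mod 99.
    Write x = 0 + 9·t and substitute into x ≡ 1 (mod 11): 9·t ≡ 1 − 0 = 1 (mod 11).
    The inverse of 9 mod 11 is 5 (since 9·5 = 45 = 4·11 + 1), so t ≡ 5·1 = 5 ≡ 5 (mod 11).
    Then x = 0 + 9·5 = 45, valid modulo lcm(9, 11) = 99: x ≡ 45 (mod 99).
  Combine with x ≡ 3 (mod 7): since gcd(99, 7) = 1, we get a unique residue mod 693.
    Write x = 45 + 99·t and substitute into x ≡ 3 (mod 7): 99·t ≡ 3 − 45 = -42 (mod 7).
    Reduce coefficients mod 7: 1·t ≡ 0 (mod 7).
    So t ≡ 0 (mod 7).
    Then x = 45 + 99·0 = 45, valid modulo lcm(99, 7) = 693: x ≡ 45 (mod 693).
Verify: 45 mod 9 = 0 ✓, 45 mod 11 = 1 ✓, 45 mod 7 = 3 ✓.

x ≡ 45 (mod 693).


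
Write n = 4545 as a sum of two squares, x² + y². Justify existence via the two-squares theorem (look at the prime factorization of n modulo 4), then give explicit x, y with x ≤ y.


Step 1: Factor n = 4545 = 3^2 · 5 · 101.
Step 2: Check the mod-4 condition on each prime factor: 3 ≡ 3 (mod 4), exponent 2 (must be even); 5 ≡ 1 (mod 4), exponent 1; 101 ≡ 1 (mod 4), exponent 1.
All primes ≡ 3 (mod 4) appear to even exponent (or don't appear), so by the two-squares theorem n IS expressible as a sum of two squares.
Step 3: Build a representation. Group n = k² · m with k = 3 and m = 5 · 101 = 505 (a product of primes ≡ 1 (mod 4)); a representation of m scales to one of n via (k·x)² + (k·y)² = k²(x² + y²). Each prime p ≡ 1 (mod 4) is itself a sum of two squares; find a² by testing p − a² for a perfect square:
  5: 5 − 1² = 4 = 2² ⇒ 5 = 1² + 2².
  101: 101 − 1² = 100 = 10² ⇒ 101 = 1² + 10².
  Combine using the Brahmagupta–Fibonacci identity (a² + b²)(c² + d²) = (ac − bd)² + (ad + bc)² = (ac + bd)² + (ad − bc)²:
  5 · 101 = 505: from (1² + 2²)(1² + 10²), take (1·1 − 2·10, 1·10 + 2·1) = (1 − 20, 10 + 2) = (-19, 12); dropping signs (only squares matter) gives (19, 12); check 19² + 12² = 361 + 144 = 505 ✓.
  Scale by k = 3: (3·19, 3·12) = (57, 36).
Step 4: Order so x ≤ y and verify: 36² + 57² = 1296 + 3249 = 4545 = n. ✓

n = 4545 = 36² + 57² (one valid representation with x ≤ y).


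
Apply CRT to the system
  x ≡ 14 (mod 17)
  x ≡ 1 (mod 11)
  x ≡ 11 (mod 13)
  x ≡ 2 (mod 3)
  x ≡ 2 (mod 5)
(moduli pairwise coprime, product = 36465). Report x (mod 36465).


Product of moduli M = 17 · 11 · 13 · 3 · 5 = 36465.
Merge one congruence at a time:
  Start: x ≡ 14 (mod 17).
  Combine with x ≡ 1 (mod 11); new modulus lcm = 187.
    Write x = 14 + 17·t and substitute into x ≡ 1 (mod 11): 17·t ≡ 1 − 14 = -13 (mod 11).
    Reduce coefficients mod 11: 6·t ≡ 9 (mod 11).
    The inverse of 6 mod 11 is 2 (since 6·2 = 12 = 1·11 + 1), so t ≡ 2·9 = 18 ≡ 7 (mod 11).
    Then x = 14 + 17·7 = 133, valid modulo lcm(17, 11) = 187: x ≡ 133 (mod 187).
  Combine with x ≡ 11 (mod 13); new modulus lcm = 2431.
    Write x = 133 + 187·t and substitute into x ≡ 11 (mod 13): 187·t ≡ 11 − 133 = -122 (mod 13).
    Reduce coefficients mod 13: 5·t ≡ 8 (mod 13).
    The inverse of 5 mod 13 is 8 (since 5·8 = 40 = 3·13 + 1), so t ≡ 8·8 = 64 ≡ 12 (mod 13).
    Then x = 133 + 187·12 = 2377, valid modulo lcm(187, 13) = 2431: x ≡ 2377 (mod 2431).
  Combine with x ≡ 2 (mod 3); new modulus lcm = 7293.
    Write x = 2377 + 2431·t and substitute into x ≡ 2 (mod 3): 2431·t ≡ 2 − 2377 = -2375 (mod 3).
    Reduce coefficients mod 3: 1·t ≡ 1 (mod 3).
    So t ≡ 1 (mod 3).
    Then x = 2377 + 2431·1 = 4808, valid modulo lcm(2431, 3) = 7293: x ≡ 4808 (mod 7293).
  Combine with x ≡ 2 (mod 5); new modulus lcm = 36465.
    Write x = 4808 + 7293·t and substitute into x ≡ 2 (mod 5): 7293·t ≡ 2 − 4808 = -4806 (mod 5).
    Reduce coefficients mod 5: 3·t ≡ 4 (mod 5).
    The inverse of 3 mod 5 is 2 (since 3·2 = 6 = 1·5 + 1), so t ≡ 2·4 = 8 ≡ 3 (mod 5).
    Then x = 4808 + 7293·3 = 26687, valid modulo lcm(7293, 5) = 36465: x ≡ 26687 (mod 36465).
Verify against each original: 26687 mod 17 = 14, 26687 mod 11 = 1, 26687 mod 13 = 11, 26687 mod 3 = 2, 26687 mod 5 = 2.

x ≡ 26687 (mod 36465).


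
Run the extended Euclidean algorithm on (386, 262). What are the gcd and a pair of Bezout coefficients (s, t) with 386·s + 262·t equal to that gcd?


Euclidean algorithm on (386, 262) — divide until remainder is 0:
  386 = 1 · 262 + 124
  262 = 2 · 124 + 14
  124 = 8 · 14 + 12
  14 = 1 · 12 + 2
  12 = 6 · 2 + 0
gcd(386, 262) = 2.
Track Bezout coefficients alongside the remainders: start with r₀ = 386 = a·1 + b·0 (s = 1, t = 0) and r₁ = 262 = a·0 + b·1 (s = 0, t = 1); each new remainder r_{k+1} = r_{k-1} − q_k·r_k inherits s_{k+1} = s_{k-1} − q_k·s_k, t_{k+1} = t_{k-1} − q_k·t_k, so r_k = a·s_k + b·t_k at every step:
  q = 1: r = 124, s = 1 − 1·0 = 1, t = 0 − 1·1 = -1  (check: 386·1 + 262·(-1) = 124)
  q = 2: r = 14, s = 0 − 2·1 = -2, t = 1 − 2·(-1) = 3  (check: 386·(-2) + 262·3 = 14)
  q = 8: r = 12, s = 1 − 8·(-2) = 17, t = -1 − 8·3 = -25  (check: 386·17 + 262·(-25) = 12)
  q = 1: r = 2, s = -2 − 1·17 = -19, t = 3 − 1·(-25) = 28  (check: 386·(-19) + 262·28 = 2)
The row with r = 2 (the gcd) gives the Bezout coefficients s = -19, t = 28.
Result: 386 · (-19) + 262 · (28) = 2.

gcd(386, 262) = 2; s = -19, t = 28 (check: 386·(-19) + 262·28 = 2).


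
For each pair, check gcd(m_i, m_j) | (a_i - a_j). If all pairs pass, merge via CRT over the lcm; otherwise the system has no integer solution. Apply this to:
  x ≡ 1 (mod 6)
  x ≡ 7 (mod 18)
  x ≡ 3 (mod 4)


Moduli 6, 18, 4 are not pairwise coprime, so CRT works modulo lcm(m_i) when all pairwise compatibility conditions hold.
Pairwise compatibility: gcd(m_i, m_j) must divide a_i - a_j for every pair.
Merge one congruence at a time:
  Start: x ≡ 1 (mod 6).
  Combine with x ≡ 7 (mod 18): gcd(6, 18) = 6; 7 - 1 = 6, which IS divisible by 6, so compatible.
    Write x = 1 + 6·t and substitute into x ≡ 7 (mod 18): 6·t ≡ 7 − 1 = 6 (mod 18).
    Divide the congruence (and modulus) by g = 6: 1·t ≡ 1 (mod 3).
    So t ≡ 1 (mod 3).
    Then x = 1 + 6·1 = 7, valid modulo lcm(6, 18) = 18: x ≡ 7 (mod 18).
  Combine with x ≡ 3 (mod 4): gcd(18, 4) = 2; 3 - 7 = -4, which IS divisible by 2, so compatible.
    Write x = 7 + 18·t and substitute into x ≡ 3 (mod 4): 18·t ≡ 3 − 7 = -4 (mod 4).
    Divide the congruence (and modulus) by g = 2: 9·t ≡ -2 (mod 2).
    Reduce coefficients mod 2: 1·t ≡ 0 (mod 2).
    So t ≡ 0 (mod 2).
    Then x = 7 + 18·0 = 7, valid modulo lcm(18, 4) = 36: x ≡ 7 (mod 36).
Verify: 7 mod 6 = 1, 7 mod 18 = 7, 7 mod 4 = 3.

x ≡ 7 (mod 36).


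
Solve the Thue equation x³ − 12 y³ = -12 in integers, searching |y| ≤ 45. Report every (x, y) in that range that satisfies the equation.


The equation is x³ - 12y³ = -12. For fixed y, x³ = 12·y³ − 12, so a solution requires the RHS to be a perfect cube.
Strategy: iterate y from -45 to 45, compute RHS = 12·y³ − 12, and check whether it is a (positive or negative) perfect cube.
Check small values of y:
  y = 0: RHS = -12 is not a perfect cube.
  y = 1: RHS = 0 = (0)³ ⇒ x = 0 works.
  y = -1: RHS = -24 is not a perfect cube.
  y = 2: RHS = 84 is not a perfect cube.
  y = -2: RHS = -108 is not a perfect cube.
  y = 3: RHS = 312 is not a perfect cube.
  y = -3: RHS = -336 is not a perfect cube.
Continuing the search up to |y| = 45 finds no further solutions beyond those listed.
Collected solutions: (0, 1).

Solutions (with |y| ≤ 45): (0, 1).


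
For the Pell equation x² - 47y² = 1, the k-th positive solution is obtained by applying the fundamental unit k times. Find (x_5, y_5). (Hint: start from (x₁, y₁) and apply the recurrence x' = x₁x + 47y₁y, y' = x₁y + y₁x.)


Step 1: Find the fundamental solution (x₁, y₁) of x² - 47y² = 1.
  Expand √47 as a continued fraction. a₀ = ⌊√47⌋ = 6; iterate m_{k+1} = d_k·a_k − m_k, d_{k+1} = (47 − m_{k+1}²)/d_k, a_{k+1} = ⌊(a₀ + m_{k+1})/d_{k+1}⌋ (starting m₀ = 0, d₀ = 1), with convergents p_k = a_k·p_{k-1} + p_{k-2}, q_k = a_k·q_{k-1} + q_{k-2} (p₋₁ = 1, q₋₁ = 0):
  k = 0: a₀ = 6; p₀/q₀ = 6/1; p₀² − 47·q₀² = 36 − 47 = -11.
  k = 1: m = 6, d = 11, a = ⌊(6 + 6)/11⌋ = 1; p/q = (1·6 + 1)/(1·1 + 0) = 7/1; p² − 47·q² = 49 − 47 = 2.
  k = 2: m = 5, d = 2, a = ⌊(6 + 5)/2⌋ = 5; p/q = (5·7 + 6)/(5·1 + 1) = 41/6; p² − 47·q² = 1681 − 1692 = -11.
  k = 3: m = 5, d = 11, a = ⌊(6 + 5)/11⌋ = 1; p/q = (1·41 + 7)/(1·6 + 1) = 48/7; p² − 47·q² = 2304 − 2303 = 1.
  The first convergent with p² − 47·q² = 1 gives the fundamental solution (x₁, y₁) = (48, 7).
Step 2: Apply the recurrence (x_{n+1}, y_{n+1}) = (x₁x_n + 47y₁y_n, x₁y_n + y₁x_n) repeatedly.
  From (x_1, y_1) = (48, 7): x_2 = 48·48 + 47·7·7 = 4607; y_2 = 48·7 + 7·48 = 672.
  From (x_2, y_2) = (4607, 672): x_3 = 48·4607 + 47·7·672 = 442224; y_3 = 48·672 + 7·4607 = 64505.
  From (x_3, y_3) = (442224, 64505): x_4 = 48·442224 + 47·7·64505 = 42448897; y_4 = 48·64505 + 7·442224 = 6191808.
  From (x_4, y_4) = (42448897, 6191808): x_5 = 48·42448897 + 47·7·6191808 = 4074651888; y_5 = 48·6191808 + 7·42448897 = 594349063.
Step 3: Verify x_5² - 47·y_5² = 16602788008381964544 - 16602788008381964543 = 1 (should be 1). ✓

(x_1, y_1) = (48, 7); (x_5, y_5) = (4074651888, 594349063).


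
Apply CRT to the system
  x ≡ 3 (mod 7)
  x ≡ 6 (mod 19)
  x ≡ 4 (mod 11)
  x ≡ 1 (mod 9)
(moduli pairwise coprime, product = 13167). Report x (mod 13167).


Product of moduli M = 7 · 19 · 11 · 9 = 13167.
Merge one congruence at a time:
  Start: x ≡ 3 (mod 7).
  Combine with x ≡ 6 (mod 19); new modulus lcm = 133.
    Write x = 3 + 7·t and substitute into x ≡ 6 (mod 19): 7·t ≡ 6 − 3 = 3 (mod 19).
    The inverse of 7 mod 19 is 11 (since 7·11 = 77 = 4·19 + 1), so t ≡ 11·3 = 33 ≡ 14 (mod 19).
    Then x = 3 + 7·14 = 101, valid modulo lcm(7, 19) = 133: x ≡ 101 (mod 133).
  Combine with x ≡ 4 (mod 11); new modulus lcm = 1463.
    Write x = 101 + 133·t and substitute into x ≡ 4 (mod 11): 133·t ≡ 4 − 101 = -97 (mod 11).
    Reduce coefficients mod 11: 1·t ≡ 2 (mod 11).
    So t ≡ 2 (mod 11).
    Then x = 101 + 133·2 = 367, valid modulo lcm(133, 11) = 1463: x ≡ 367 (mod 1463).
  Combine with x ≡ 1 (mod 9); new modulus lcm = 13167.
    Write x = 367 + 1463·t and substitute into x ≡ 1 (mod 9): 1463·t ≡ 1 − 367 = -366 (mod 9).
    Reduce coefficients mod 9: 5·t ≡ 3 (mod 9).
    The inverse of 5 mod 9 is 2 (since 5·2 = 10 = 1·9 + 1), so t ≡ 2·3 = 6 ≡ 6 (mod 9).
    Then x = 367 + 1463·6 = 9145, valid modulo lcm(1463, 9) = 13167: x ≡ 9145 (mod 13167).
Verify against each original: 9145 mod 7 = 3, 9145 mod 19 = 6, 9145 mod 11 = 4, 9145 mod 9 = 1.

x ≡ 9145 (mod 13167).


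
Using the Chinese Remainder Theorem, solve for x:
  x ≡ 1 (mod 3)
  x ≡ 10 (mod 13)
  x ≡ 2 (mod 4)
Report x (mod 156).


Moduli 3, 13, 4 are pairwise coprime; by CRT there is a unique solution modulo M = 3 · 13 · 4 = 156.
Solve pairwise, accumulating the modulus:
  Start with x ≡ 1 (mod 3).
  Combine with x ≡ 10 (mod 13): since gcd(3, 13) = 1, we get a unique residue mod 39.
    Write x = 1 + 3·t and substitute into x ≡ 10 (mod 13): 3·t ≡ 10 − 1 = 9 (mod 13).
    The inverse of 3 mod 13 is 9 (since 3·9 = 27 = 2·13 + 1), so t ≡ 9·9 = 81 ≡ 3 (mod 13).
    Then x = 1 + 3·3 = 10, valid modulo lcm(3, 13) = 39: x ≡ 10 (mod 39).
  Combine with x ≡ 2 (mod 4): since gcd(39, 4) = 1, we get a unique residue mod 156.
    Write x = 10 + 39·t and substitute into x ≡ 2 (mod 4): 39·t ≡ 2 − 10 = -8 (mod 4).
    Reduce coefficients mod 4: 3·t ≡ 0 (mod 4).
    The inverse of 3 mod 4 is 3 (since 3·3 = 9 = 2·4 + 1), so t ≡ 3·0 = 0 ≡ 0 (mod 4).
    Then x = 10 + 39·0 = 10, valid modulo lcm(39, 4) = 156: x ≡ 10 (mod 156).
Verify: 10 mod 3 = 1 ✓, 10 mod 13 = 10 ✓, 10 mod 4 = 2 ✓.

x ≡ 10 (mod 156).


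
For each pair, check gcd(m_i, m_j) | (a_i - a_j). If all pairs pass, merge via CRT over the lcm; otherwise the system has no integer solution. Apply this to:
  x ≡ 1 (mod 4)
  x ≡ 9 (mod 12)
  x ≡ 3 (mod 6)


Moduli 4, 12, 6 are not pairwise coprime, so CRT works modulo lcm(m_i) when all pairwise compatibility conditions hold.
Pairwise compatibility: gcd(m_i, m_j) must divide a_i - a_j for every pair.
Merge one congruence at a time:
  Start: x ≡ 1 (mod 4).
  Combine with x ≡ 9 (mod 12): gcd(4, 12) = 4; 9 - 1 = 8, which IS divisible by 4, so compatible.
    Write x = 1 + 4·t and substitute into x ≡ 9 (mod 12): 4·t ≡ 9 − 1 = 8 (mod 12).
    Divide the congruence (and modulus) by g = 4: 1·t ≡ 2 (mod 3).
    So t ≡ 2 (mod 3).
    Then x = 1 + 4·2 = 9, valid modulo lcm(4, 12) = 12: x ≡ 9 (mod 12).
  Combine with x ≡ 3 (mod 6): gcd(12, 6) = 6; 3 - 9 = -6, which IS divisible by 6, so compatible.
    Write x = 9 + 12·t and substitute into x ≡ 3 (mod 6): 12·t ≡ 3 − 9 = -6 (mod 6).
    Divide the congruence (and modulus) by g = 6: 2·t ≡ -1 (mod 1).
    Modulo 1 every t works; take t = 0.
    Then x = 9 + 12·0 = 9, valid modulo lcm(12, 6) = 12: x ≡ 9 (mod 12).
Verify: 9 mod 4 = 1, 9 mod 12 = 9, 9 mod 6 = 3.

x ≡ 9 (mod 12).


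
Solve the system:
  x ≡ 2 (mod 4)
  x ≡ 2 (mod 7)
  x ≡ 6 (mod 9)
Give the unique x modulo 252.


Moduli 4, 7, 9 are pairwise coprime; by CRT there is a unique solution modulo M = 4 · 7 · 9 = 252.
Solve pairwise, accumulating the modulus:
  Start with x ≡ 2 (mod 4).
  Combine with x ≡ 2 (mod 7): since gcd(4, 7) = 1, we get a unique residue mod 28.
    Write x = 2 + 4·t and substitute into x ≡ 2 (mod 7): 4·t ≡ 2 − 2 = 0 (mod 7).
    The inverse of 4 mod 7 is 2 (since 4·2 = 8 = 1·7 + 1), so t ≡ 2·0 = 0 ≡ 0 (mod 7).
    Then x = 2 + 4·0 = 2, valid modulo lcm(4, 7) = 28: x ≡ 2 (mod 28).
  Combine with x ≡ 6 (mod 9): since gcd(28, 9) = 1, we get a unique residue mod 252.
    Write x = 2 + 28·t and substitute into x ≡ 6 (mod 9): 28·t ≡ 6 − 2 = 4 (mod 9).
    Reduce coefficients mod 9: 1·t ≡ 4 (mod 9).
    So t ≡ 4 (mod 9).
    Then x = 2 + 28·4 = 114, valid modulo lcm(28, 9) = 252: x ≡ 114 (mod 252).
Verify: 114 mod 4 = 2 ✓, 114 mod 7 = 2 ✓, 114 mod 9 = 6 ✓.

x ≡ 114 (mod 252).


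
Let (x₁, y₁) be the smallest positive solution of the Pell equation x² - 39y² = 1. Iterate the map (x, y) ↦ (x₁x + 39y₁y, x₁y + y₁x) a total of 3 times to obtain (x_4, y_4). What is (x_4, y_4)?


Step 1: Find the fundamental solution (x₁, y₁) of x² - 39y² = 1.
  Expand √39 as a continued fraction. a₀ = ⌊√39⌋ = 6; iterate m_{k+1} = d_k·a_k − m_k, d_{k+1} = (39 − m_{k+1}²)/d_k, a_{k+1} = ⌊(a₀ + m_{k+1})/d_{k+1}⌋ (starting m₀ = 0, d₀ = 1), with convergents p_k = a_k·p_{k-1} + p_{k-2}, q_k = a_k·q_{k-1} + q_{k-2} (p₋₁ = 1, q₋₁ = 0):
  k = 0: a₀ = 6; p₀/q₀ = 6/1; p₀² − 39·q₀² = 36 − 39 = -3.
  k = 1: m = 6, d = 3, a = ⌊(6 + 6)/3⌋ = 4; p/q = (4·6 + 1)/(4·1 + 0) = 25/4; p² − 39·q² = 625 − 624 = 1.
  The first convergent with p² − 39·q² = 1 gives the fundamental solution (x₁, y₁) = (25, 4).
Step 2: Apply the recurrence (x_{n+1}, y_{n+1}) = (x₁x_n + 39y₁y_n, x₁y_n + y₁x_n) repeatedly.
  From (x_1, y_1) = (25, 4): x_2 = 25·25 + 39·4·4 = 1249; y_2 = 25·4 + 4·25 = 200.
  From (x_2, y_2) = (1249, 200): x_3 = 25·1249 + 39·4·200 = 62425; y_3 = 25·200 + 4·1249 = 9996.
  From (x_3, y_3) = (62425, 9996): x_4 = 25·62425 + 39·4·9996 = 3120001; y_4 = 25·9996 + 4·62425 = 499600.
Step 3: Verify x_4² - 39·y_4² = 9734406240001 - 9734406240000 = 1 (should be 1). ✓

(x_1, y_1) = (25, 4); (x_4, y_4) = (3120001, 499600).


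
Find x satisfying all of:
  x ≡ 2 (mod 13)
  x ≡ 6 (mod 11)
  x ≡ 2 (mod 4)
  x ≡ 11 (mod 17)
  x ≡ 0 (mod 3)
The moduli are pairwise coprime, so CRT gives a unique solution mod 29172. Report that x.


Product of moduli M = 13 · 11 · 4 · 17 · 3 = 29172.
Merge one congruence at a time:
  Start: x ≡ 2 (mod 13).
  Combine with x ≡ 6 (mod 11); new modulus lcm = 143.
    Write x = 2 + 13·t and substitute into x ≡ 6 (mod 11): 13·t ≡ 6 − 2 = 4 (mod 11).
    Reduce coefficients mod 11: 2·t ≡ 4 (mod 11).
    The inverse of 2 mod 11 is 6 (since 2·6 = 12 = 1·11 + 1), so t ≡ 6·4 = 24 ≡ 2 (mod 11).
    Then x = 2 + 13·2 = 28, valid modulo lcm(13, 11) = 143: x ≡ 28 (mod 143).
  Combine with x ≡ 2 (mod 4); new modulus lcm = 572.
    Write x = 28 + 143·t and substitute into x ≡ 2 (mod 4): 143·t ≡ 2 − 28 = -26 (mod 4).
    Reduce coefficients mod 4: 3·t ≡ 2 (mod 4).
    The inverse of 3 mod 4 is 3 (since 3·3 = 9 = 2·4 + 1), so t ≡ 3·2 = 6 ≡ 2 (mod 4).
    Then x = 28 + 143·2 = 314, valid modulo lcm(143, 4) = 572: x ≡ 314 (mod 572).
  Combine with x ≡ 11 (mod 17); new modulus lcm = 9724.
    Write x = 314 + 572·t and substitute into x ≡ 11 (mod 17): 572·t ≡ 11 − 314 = -303 (mod 17).
    Reduce coefficients mod 17: 11·t ≡ 3 (mod 17).
    The inverse of 11 mod 17 is 14 (since 11·14 = 154 = 9·17 + 1), so t ≡ 14·3 = 42 ≡ 8 (mod 17).
    Then x = 314 + 572·8 = 4890, valid modulo lcm(572, 17) = 9724: x ≡ 4890 (mod 9724).
  Combine with x ≡ 0 (mod 3); new modulus lcm = 29172.
    Write x = 4890 + 9724·t and substitute into x ≡ 0 (mod 3): 9724·t ≡ 0 − 4890 = -4890 (mod 3).
    Reduce coefficients mod 3: 1·t ≡ 0 (mod 3).
    So t ≡ 0 (mod 3).
    Then x = 4890 + 9724·0 = 4890, valid modulo lcm(9724, 3) = 29172: x ≡ 4890 (mod 29172).
Verify against each original: 4890 mod 13 = 2, 4890 mod 11 = 6, 4890 mod 4 = 2, 4890 mod 17 = 11, 4890 mod 3 = 0.

x ≡ 4890 (mod 29172).


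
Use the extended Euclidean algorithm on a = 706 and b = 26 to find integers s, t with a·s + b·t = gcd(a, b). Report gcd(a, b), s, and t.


Euclidean algorithm on (706, 26) — divide until remainder is 0:
  706 = 27 · 26 + 4
  26 = 6 · 4 + 2
  4 = 2 · 2 + 0
gcd(706, 26) = 2.
Track Bezout coefficients alongside the remainders: start with r₀ = 706 = a·1 + b·0 (s = 1, t = 0) and r₁ = 26 = a·0 + b·1 (s = 0, t = 1); each new remainder r_{k+1} = r_{k-1} − q_k·r_k inherits s_{k+1} = s_{k-1} − q_k·s_k, t_{k+1} = t_{k-1} − q_k·t_k, so r_k = a·s_k + b·t_k at every step:
  q = 27: r = 4, s = 1 − 27·0 = 1, t = 0 − 27·1 = -27  (check: 706·1 + 26·(-27) = 4)
  q = 6: r = 2, s = 0 − 6·1 = -6, t = 1 − 6·(-27) = 163  (check: 706·(-6) + 26·163 = 2)
The row with r = 2 (the gcd) gives the Bezout coefficients s = -6, t = 163.
Result: 706 · (-6) + 26 · (163) = 2.

gcd(706, 26) = 2; s = -6, t = 163 (check: 706·(-6) + 26·163 = 2).


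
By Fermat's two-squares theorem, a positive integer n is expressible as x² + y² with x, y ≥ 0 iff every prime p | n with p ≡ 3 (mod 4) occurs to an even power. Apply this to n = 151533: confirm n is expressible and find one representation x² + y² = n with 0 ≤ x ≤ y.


Step 1: Factor n = 151533 = 3^2 · 113 · 149.
Step 2: Check the mod-4 condition on each prime factor: 3 ≡ 3 (mod 4), exponent 2 (must be even); 113 ≡ 1 (mod 4), exponent 1; 149 ≡ 1 (mod 4), exponent 1.
All primes ≡ 3 (mod 4) appear to even exponent (or don't appear), so by the two-squares theorem n IS expressible as a sum of two squares.
Step 3: Build a representation. Group n = k² · m with k = 3 and m = 113 · 149 = 16837 (a product of primes ≡ 1 (mod 4)); a representation of m scales to one of n via (k·x)² + (k·y)² = k²(x² + y²). Each prime p ≡ 1 (mod 4) is itself a sum of two squares; find a² by testing p − a² for a perfect square:
  113: 113 − 1² = 112, 113 − 2² = 109, 113 − 3² = 104, 113 − 4² = 97, 113 − 5² = 88, 113 − 6² = 77, 113 − 7² = 64 = 8² ⇒ 113 = 7² + 8².
  149: 149 − 1² = 148, 149 − 2² = 145, 149 − 3² = 140, 149 − 4² = 133, 149 − 5² = 124, 149 − 6² = 113, 149 − 7² = 100 = 10² ⇒ 149 = 7² + 10².
  Combine using the Brahmagupta–Fibonacci identity (a² + b²)(c² + d²) = (ac − bd)² + (ad + bc)² = (ac + bd)² + (ad − bc)²:
  113 · 149 = 16837: from (7² + 8²)(7² + 10²), take (7·7 − 8·10, 7·10 + 8·7) = (49 − 80, 70 + 56) = (-31, 126); dropping signs (only squares matter) gives (31, 126); check 31² + 126² = 961 + 15876 = 16837 ✓.
  Scale by k = 3: (3·31, 3·126) = (93, 378).
Step 4: Order so x ≤ y and verify: 93² + 378² = 8649 + 142884 = 151533 = n. ✓

n = 151533 = 93² + 378² (one valid representation with x ≤ y).


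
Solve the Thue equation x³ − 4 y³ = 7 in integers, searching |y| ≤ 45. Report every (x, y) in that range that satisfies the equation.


The equation is x³ - 4y³ = 7. For fixed y, x³ = 4·y³ + 7, so a solution requires the RHS to be a perfect cube.
Strategy: iterate y from -45 to 45, compute RHS = 4·y³ + 7, and check whether it is a (positive or negative) perfect cube.
Check small values of y:
  y = 0: RHS = 7 is not a perfect cube.
  y = 1: RHS = 11 is not a perfect cube.
  y = -1: RHS = 3 is not a perfect cube.
  y = 2: RHS = 39 is not a perfect cube.
  y = -2: RHS = -25 is not a perfect cube.
  y = 3: RHS = 115 is not a perfect cube.
  y = -3: RHS = -101 is not a perfect cube.
Continuing the search up to |y| = 45 finds no solutions either.
No (x, y) in the scanned range satisfies the equation.

No integer solutions with |y| ≤ 45.


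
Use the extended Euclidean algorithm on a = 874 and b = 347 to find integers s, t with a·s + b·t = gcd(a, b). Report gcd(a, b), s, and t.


Euclidean algorithm on (874, 347) — divide until remainder is 0:
  874 = 2 · 347 + 180
  347 = 1 · 180 + 167
  180 = 1 · 167 + 13
  167 = 12 · 13 + 11
  13 = 1 · 11 + 2
  11 = 5 · 2 + 1
  2 = 2 · 1 + 0
gcd(874, 347) = 1.
Track Bezout coefficients alongside the remainders: start with r₀ = 874 = a·1 + b·0 (s = 1, t = 0) and r₁ = 347 = a·0 + b·1 (s = 0, t = 1); each new remainder r_{k+1} = r_{k-1} − q_k·r_k inherits s_{k+1} = s_{k-1} − q_k·s_k, t_{k+1} = t_{k-1} − q_k·t_k, so r_k = a·s_k + b·t_k at every step:
  q = 2: r = 180, s = 1 − 2·0 = 1, t = 0 − 2·1 = -2  (check: 874·1 + 347·(-2) = 180)
  q = 1: r = 167, s = 0 − 1·1 = -1, t = 1 − 1·(-2) = 3  (check: 874·(-1) + 347·3 = 167)
  q = 1: r = 13, s = 1 − 1·(-1) = 2, t = -2 − 1·3 = -5  (check: 874·2 + 347·(-5) = 13)
  q = 12: r = 11, s = -1 − 12·2 = -25, t = 3 − 12·(-5) = 63  (check: 874·(-25) + 347·63 = 11)
  q = 1: r = 2, s = 2 − 1·(-25) = 27, t = -5 − 1·63 = -68  (check: 874·27 + 347·(-68) = 2)
  q = 5: r = 1, s = -25 − 5·27 = -160, t = 63 − 5·(-68) = 403  (check: 874·(-160) + 347·403 = 1)
The row with r = 1 (the gcd) gives the Bezout coefficients s = -160, t = 403.
Result: 874 · (-160) + 347 · (403) = 1.

gcd(874, 347) = 1; s = -160, t = 403 (check: 874·(-160) + 347·403 = 1).


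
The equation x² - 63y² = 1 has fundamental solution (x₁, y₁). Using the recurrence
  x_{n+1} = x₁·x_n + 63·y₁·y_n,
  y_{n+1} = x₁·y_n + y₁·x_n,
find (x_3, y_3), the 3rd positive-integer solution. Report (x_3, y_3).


Step 1: Find the fundamental solution (x₁, y₁) of x² - 63y² = 1.
  Expand √63 as a continued fraction. a₀ = ⌊√63⌋ = 7; iterate m_{k+1} = d_k·a_k − m_k, d_{k+1} = (63 − m_{k+1}²)/d_k, a_{k+1} = ⌊(a₀ + m_{k+1})/d_{k+1}⌋ (starting m₀ = 0, d₀ = 1), with convergents p_k = a_k·p_{k-1} + p_{k-2}, q_k = a_k·q_{k-1} + q_{k-2} (p₋₁ = 1, q₋₁ = 0):
  k = 0: a₀ = 7; p₀/q₀ = 7/1; p₀² − 63·q₀² = 49 − 63 = -14.
  k = 1: m = 7, d = 14, a = ⌊(7 + 7)/14⌋ = 1; p/q = (1·7 + 1)/(1·1 + 0) = 8/1; p² − 63·q² = 64 − 63 = 1.
  The first convergent with p² − 63·q² = 1 gives the fundamental solution (x₁, y₁) = (8, 1).
Step 2: Apply the recurrence (x_{n+1}, y_{n+1}) = (x₁x_n + 63y₁y_n, x₁y_n + y₁x_n) repeatedly.
  From (x_1, y_1) = (8, 1): x_2 = 8·8 + 63·1·1 = 127; y_2 = 8·1 + 1·8 = 16.
  From (x_2, y_2) = (127, 16): x_3 = 8·127 + 63·1·16 = 2024; y_3 = 8·16 + 1·127 = 255.
Step 3: Verify x_3² - 63·y_3² = 4096576 - 4096575 = 1 (should be 1). ✓

(x_1, y_1) = (8, 1); (x_3, y_3) = (2024, 255).


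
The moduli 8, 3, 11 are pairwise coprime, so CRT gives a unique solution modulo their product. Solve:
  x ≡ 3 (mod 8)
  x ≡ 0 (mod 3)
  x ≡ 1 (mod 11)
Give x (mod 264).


Moduli 8, 3, 11 are pairwise coprime; by CRT there is a unique solution modulo M = 8 · 3 · 11 = 264.
Solve pairwise, accumulating the modulus:
  Start with x ≡ 3 (mod 8).
  Combine with x ≡ 0 (mod 3): since gcd(8, 3) = 1, we get a unique residue mod 24.
    Write x = 3 + 8·t and substitute into x ≡ 0 (mod 3): 8·t ≡ 0 − 3 = -3 (mod 3).
    Reduce coefficients mod 3: 2·t ≡ 0 (mod 3).
    The inverse of 2 mod 3 is 2 (since 2·2 = 4 = 1·3 + 1), so t ≡ 2·0 = 0 ≡ 0 (mod 3).
    Then x = 3 + 8·0 = 3, valid modulo lcm(8, 3) = 24: x ≡ 3 (mod 24).
  Combine with x ≡ 1 (mod 11): since gcd(24, 11) = 1, we get a unique residue mod 264.
    Write x = 3 + 24·t and substitute into x ≡ 1 (mod 11): 24·t ≡ 1 − 3 = -2 (mod 11).
    Reduce coefficients mod 11: 2·t ≡ 9 (mod 11).
    The inverse of 2 mod 11 is 6 (since 2·6 = 12 = 1·11 + 1), so t ≡ 6·9 = 54 ≡ 10 (mod 11).
    Then x = 3 + 24·10 = 243, valid modulo lcm(24, 11) = 264: x ≡ 243 (mod 264).
Verify: 243 mod 8 = 3 ✓, 243 mod 3 = 0 ✓, 243 mod 11 = 1 ✓.

x ≡ 243 (mod 264).
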